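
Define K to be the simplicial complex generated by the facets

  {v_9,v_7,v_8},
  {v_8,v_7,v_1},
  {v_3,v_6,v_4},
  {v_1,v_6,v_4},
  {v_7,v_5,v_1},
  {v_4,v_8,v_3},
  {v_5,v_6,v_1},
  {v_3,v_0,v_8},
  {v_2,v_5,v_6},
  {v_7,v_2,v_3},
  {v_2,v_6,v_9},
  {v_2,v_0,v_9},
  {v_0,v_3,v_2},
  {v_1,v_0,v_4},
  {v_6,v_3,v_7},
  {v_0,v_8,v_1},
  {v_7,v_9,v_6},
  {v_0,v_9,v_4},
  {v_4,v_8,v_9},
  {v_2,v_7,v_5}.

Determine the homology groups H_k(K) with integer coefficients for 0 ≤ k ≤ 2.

H_0 = Z,  H_1 = Z ⊕ Z_2,  H_2 = 0.

We work with the vertex ordering v_0 < v_1 < v_2 < v_3 < v_4 < v_5 < v_6 < v_7 < v_8 < v_9. The simplices of K, each written with vertices in increasing order, are:

  0-simplices (10): [v_0], [v_1], [v_2], [v_3], [v_4], [v_5], [v_6], [v_7], [v_8], [v_9]
  1-simplices (30): (30 of them)
  2-simplices (20): (20 of them)

Hence C_0 ≅ Z^10, C_1 ≅ Z^30, C_2 ≅ Z^20.

The boundary map ∂_1: C_1 → C_0 is given by ∂[p,q] = [q] − [p]. For instance
  ∂[v_4,v_6] = [v_6] − [v_4].
The 10×30 boundary matrix has rank 9 and Smith normal form diag(1,1,1,1,1,1,1,1,1).

Boundary ∂_2: C_2 → C_1 sends each 2-simplex [p,q,r] to [q,r] − [p,r] + [p,q]. For instance
  ∂[v_2,v_5,v_7] = [v_5,v_7] − [v_2,v_7] + [v_2,v_5],
  ∂[v_0,v_2,v_9] = [v_2,v_9] − [v_0,v_9] + [v_0,v_2].
The resulting 30×20 matrix has rank 20, and its Smith normal form has invariant factors (1,1,1,1,1,1,1,1,1,1,1,1,1,1,1,1,1,1,1,2).

Computing H_k = (kernel of ∂_k) / (image of ∂_{k+1}):

  H_0: rank C_0 − rank ∂_1 = 10 − 9 = 1, and the invariant factors of ∂_1 are all 1, so H_0 = Z.
  H_1: rank ker ∂_1 − rank ∂_2 = (30 − 9) − 20 = 1, and ∂_2 has invariant factor 2 > 1, so H_1 = Z ⊕ Z_2.
  H_2: rank ker ∂_2 − rank ∂_3 = (20 − 20) − 0 = 0, and there is no ∂_3, so H_2 = 0.

As a check, the Euler characteristic is 10 − 30 + 20 = 0, which agrees with 1 − 1 + 0 = 0.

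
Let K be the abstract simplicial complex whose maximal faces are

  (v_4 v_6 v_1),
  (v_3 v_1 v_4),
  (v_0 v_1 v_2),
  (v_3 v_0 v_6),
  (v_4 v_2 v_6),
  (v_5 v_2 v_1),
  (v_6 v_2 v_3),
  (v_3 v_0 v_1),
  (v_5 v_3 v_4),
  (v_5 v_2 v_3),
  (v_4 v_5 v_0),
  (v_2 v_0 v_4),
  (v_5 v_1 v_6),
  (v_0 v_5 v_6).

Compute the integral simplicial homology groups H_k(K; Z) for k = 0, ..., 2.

We work with the vertex ordering v_0 < v_1 < v_2 < v_3 < v_4 < v_5 < v_6. The simplices of K, each written with vertices in increasing order, are:

  0-simplices (7): [v_0], [v_1], [v_2], [v_3], [v_4], [v_5], [v_6]
  1-simplices (21): (21 of them)
  2-simplices (14): (14 of them)

Hence C_0 ≅ Z^7, C_1 ≅ Z^21, C_2 ≅ Z^14.

∂_1: C_1 → C_0 sends each edge [p,q] (with p < q) to q − p. For instance
  ∂[v_2,v_6] = [v_6] − [v_2].
This gives a 7×21 integer matrix of rank 6; reducing to Smith normal form yields diagonal entries (1,1,1,1,1,1).

∂_2: C_2 → C_1 acts by ∂[p,q,r] = [q,r] − [p,r] + [p,q]. For instance
  ∂[v_2,v_3,v_6] = [v_3,v_6] − [v_2,v_6] + [v_2,v_3],
  ∂[v_2,v_4,v_6] = [v_4,v_6] − [v_2,v_6] + [v_2,v_4].
The 21×14 boundary matrix has rank 13 and Smith normal form diag(1,1,1,1,1,1,1,1,1,1,1,1,1).

Now H_k = ker ∂_k / im ∂_{k+1}, so:

  H_0: rank C_0 − rank ∂_1 = 7 − 6 = 1, and the invariant factors of ∂_1 are all 1, so H_0 = Z.
  H_1: rank ker ∂_1 − rank ∂_2 = (21 − 6) − 13 = 2, and the invariant factors of ∂_2 are all 1, so H_1 = Z^2.
  H_2: rank ker ∂_2 − rank ∂_3 = (14 − 13) − 0 = 1, and there is no ∂_3, so H_2 = Z.

H_0 ≅ Z,  H_1 ≅ Z^2,  H_2 ≅ Z.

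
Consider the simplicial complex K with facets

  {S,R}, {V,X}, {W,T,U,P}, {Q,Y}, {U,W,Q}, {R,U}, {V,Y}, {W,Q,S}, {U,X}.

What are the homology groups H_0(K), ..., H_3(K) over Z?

We work with the vertex ordering P < Q < R < S < T < U < V < W < X < Y. The simplices of K, each written with vertices in increasing order, are:

  0-simplices (10): P, Q, R, S, T, U, V, W, X, Y
  1-simplices (16): PT, PU, PW, QS, QU, QW, QY, RS, RU, SW, TU, TW, UW, UX, VX, VY
  2-simplices (6): PTU, PTW, PUW, QSW, QUW, TUW
  3-simplices (1): PTUW

so the chain groups are C_0 ≅ Z^10, C_1 ≅ Z^16, C_2 ≅ Z^6, C_3 ≅ Z^1.

∂_1: C_1 → C_0 is given by ∂[p,q] = [q] − [p]. For instance
  ∂QY = Y − Q.
The 10×16 boundary matrix has rank 9 and Smith normal form diag(1,1,1,1,1,1,1,1,1).

Boundary ∂_2: C_2 → C_1 sends each 2-simplex [p,q,r] to [q,r] − [p,r] + [p,q]. For instance
  ∂QUW = UW − QW + QU,
  ∂PTU = TU − PU + PT.
The 16×6 boundary matrix has rank 5 and Smith normal form diag(1,1,1,1,1).

Boundary ∂_3: C_3 → C_2 sends each 3-simplex σ to the alternating sum Σ_i (−1)^i (σ with its i-th vertex removed). For instance
  ∂PTUW = TUW − PUW + PTW − PTU.
The resulting 6×1 matrix has rank 1, and its Smith normal form has invariant factors (1).

Computing H_k = (kernel of ∂_k) / (image of ∂_{k+1}):

  H_0: rank C_0 − rank ∂_1 = 10 − 9 = 1, and the invariant factors of ∂_1 are all 1, so H_0 = Z.
  H_1: rank ker ∂_1 − rank ∂_2 = (16 − 9) − 5 = 2, and the invariant factors of ∂_2 are all 1, so H_1 = Z^2.
  H_2: rank ker ∂_2 − rank ∂_3 = (6 − 5) − 1 = 0, and the invariant factors of ∂_3 are all 1, so H_2 = 0.
  H_3: rank ker ∂_3 − rank ∂_4 = (1 − 1) − 0 = 0, and there is no ∂_4, so H_3 = 0.

As a check, the Euler characteristic is 10 − 16 + 6 − 1 = -1, which agrees with 1 − 2 + 0 − 0 = -1.

H_0 ≅ Z,  H_1 ≅ Z^2,  H_2 = 0,  H_3 = 0.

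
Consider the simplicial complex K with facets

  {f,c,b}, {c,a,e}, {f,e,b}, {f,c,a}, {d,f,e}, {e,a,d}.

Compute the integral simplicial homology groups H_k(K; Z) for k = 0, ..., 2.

H_0 = Z,  H_1 = Z,  H_2 = 0.

We work with the vertex ordering a < b < c < d < e < f. The simplices of K, each written with vertices in increasing order, are:

  0-simplices (6): a, b, c, d, e, f
  1-simplices (12): ac, ad, ae, af, bc, be, bf, ce, cf, de, df, ef
  2-simplices (6): ace, acf, ade, bcf, bef, def

giving chain groups C_0 ≅ Z^6, C_1 ≅ Z^12, C_2 ≅ Z^6.

Boundary ∂_1: C_1 → C_0 is given by ∂[p,q] = [q] − [p]. For instance
  ∂ac = c − a.
This gives a 6×12 integer matrix of rank 5; reducing to Smith normal form yields diagonal entries (1,1,1,1,1).

Boundary ∂_2: C_2 → C_1 sends each 2-simplex [p,q,r] to [q,r] − [p,r] + [p,q]. For instance
  ∂def = ef − df + de,
  ∂acf = cf − af + ac.
The 12×6 boundary matrix has rank 6 and Smith normal form diag(1,1,1,1,1,1).

From H_k ≅ ker(∂_k) / im(∂_{k+1}) we obtain:

  H_0: rank C_0 − rank ∂_1 = 6 − 5 = 1, and the invariant factors of ∂_1 are all 1, so H_0 ≅ Z.
  H_1: rank ker ∂_1 − rank ∂_2 = (12 − 5) − 6 = 1, and the invariant factors of ∂_2 are all 1, so H_1 ≅ Z.
  H_2: rank ker ∂_2 − rank ∂_3 = (6 − 6) − 0 = 0, and there is no ∂_3, so H_2 ≅ 0.

As a check, the Euler characteristic is 6 − 12 + 6 = 0, which agrees with 1 − 1 + 0 = 0.
(K is a triangulation of the cylinder S^1 x I.)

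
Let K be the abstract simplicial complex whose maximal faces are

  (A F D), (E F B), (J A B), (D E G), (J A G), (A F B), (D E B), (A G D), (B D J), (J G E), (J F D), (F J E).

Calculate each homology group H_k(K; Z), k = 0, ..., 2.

H_0 = Z,  H_1 = Z/2Z,  H_2 = 0.

K has 7 vertices, 18 edges, 12 triangles.
rank ∂_0 = 0, rank ∂_1 = 6 ⇒ b_0 = 7 − 0 − 6 = 1; all invariant factors of ∂_1 are 1 so no torsion. So H_0 ≅ Z.
rank ∂_1 = 6, rank ∂_2 = 12 ⇒ b_1 = 18 − 6 − 12 = 0; ∂_2 has invariant factor(s) [2] giving torsion. So H_1 ≅ Z/2Z.
rank ∂_2 = 12, rank ∂_3 = 0 ⇒ b_2 = 12 − 12 − 0 = 0. So H_2 ≅ 0.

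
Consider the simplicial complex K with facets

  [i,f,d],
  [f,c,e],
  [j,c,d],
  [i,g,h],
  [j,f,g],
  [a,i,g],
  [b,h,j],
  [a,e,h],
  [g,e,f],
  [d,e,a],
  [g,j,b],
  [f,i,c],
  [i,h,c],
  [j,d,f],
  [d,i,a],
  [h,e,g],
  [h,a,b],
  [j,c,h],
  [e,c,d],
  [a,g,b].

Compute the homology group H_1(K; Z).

K has 10 vertices, 30 edges, 20 triangles.
rank ∂_1 = 9, rank ∂_2 = 20 ⇒ b_1 = 30 − 9 − 20 = 1; ∂_2 has invariant factor(s) [2] giving torsion. So H_1 = Z ⊕ Z/2.

H_1 = Z ⊕ Z/2.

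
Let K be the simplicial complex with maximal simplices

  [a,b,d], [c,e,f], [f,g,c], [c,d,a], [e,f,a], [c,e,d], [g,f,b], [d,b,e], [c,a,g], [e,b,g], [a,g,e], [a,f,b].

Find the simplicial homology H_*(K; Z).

Take the total order a < b < c < d < e < f < g on the vertex set. Then K (dimension 2) consists of the simplices:

  0-simplices (7): a, b, c, d, e, f, g
  1-simplices (18): ab, ac, ad, ae, af, ag, bd, be, bf, bg, cd, ce, cf, cg, de, ef, eg, fg
  2-simplices (12): abd, abf, acd, acg, aef, aeg, bde, beg, bfg, cde, cef, cfg

giving chain groups C_0 ≅ Z^7, C_1 ≅ Z^18, C_2 ≅ Z^12.

Boundary ∂_1: C_1 → C_0 maps an edge to its endpoints' difference, ∂[p,q] = q − p. For instance
  ∂cd = d − c.
As a 7×18 matrix over Z this has rank 6, with invariant factors (1,1,1,1,1,1).

The boundary map ∂_2: C_2 → C_1 maps a triangle to the signed sum of its edges. For instance
  ∂acd = cd − ad + ac,
  ∂aef = ef − af + ae.
This gives a 18×12 integer matrix of rank 12; reducing to Smith normal form yields diagonal entries (1,1,1,1,1,1,1,1,1,1,1,2).

Now H_k = ker ∂_k / im ∂_{k+1}, so:

  H_0: rank C_0 − rank ∂_1 = 7 − 6 = 1, and the invariant factors of ∂_1 are all 1, so H_0 = Z.
  H_1: rank ker ∂_1 − rank ∂_2 = (18 − 6) − 12 = 0, and ∂_2 has invariant factor 2 > 1, so H_1 = Z/2Z.
  H_2: rank ker ∂_2 − rank ∂_3 = (12 − 12) − 0 = 0, and there is no ∂_3, so H_2 = 0.

H_0 ≅ Z,  H_1 ≅ Z/2Z,  H_2 = 0.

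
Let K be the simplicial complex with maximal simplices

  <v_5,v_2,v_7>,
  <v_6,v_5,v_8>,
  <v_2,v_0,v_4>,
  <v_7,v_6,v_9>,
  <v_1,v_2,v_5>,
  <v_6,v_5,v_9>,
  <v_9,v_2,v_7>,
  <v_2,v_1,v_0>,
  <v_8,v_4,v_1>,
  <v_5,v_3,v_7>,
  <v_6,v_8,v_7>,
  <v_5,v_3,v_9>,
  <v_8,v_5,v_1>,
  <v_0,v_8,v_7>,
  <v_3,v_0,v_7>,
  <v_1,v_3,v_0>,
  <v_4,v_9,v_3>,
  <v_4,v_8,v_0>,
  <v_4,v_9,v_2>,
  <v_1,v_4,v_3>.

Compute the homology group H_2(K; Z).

H_2 = 0.

We work with the vertex ordering v_0 < v_1 < v_2 < v_3 < v_4 < v_5 < v_6 < v_7 < v_8 < v_9. The simplices of K, each written with vertices in increasing order, are:

  0-simplices (10): [v_0], [v_1], [v_2], [v_3], [v_4], [v_5], [v_6], [v_7], [v_8], [v_9]
  1-simplices (30): (30 of them)
  2-simplices (20): (20 of them)

giving chain groups C_0 ≅ Z^10, C_1 ≅ Z^30, C_2 ≅ Z^20.

∂_1: C_1 → C_0 sends each edge [p,q] (with p < q) to q − p. For instance
  ∂[v_1,v_4] = [v_4] − [v_1].
As a 10×30 matrix over Z this has rank 9, with invariant factors (1,1,1,1,1,1,1,1,1).

The boundary map ∂_2: C_2 → C_1 maps a triangle to the signed sum of its edges. For instance
  ∂[v_6,v_7,v_8] = [v_7,v_8] − [v_6,v_8] + [v_6,v_7],
  ∂[v_0,v_4,v_8] = [v_4,v_8] − [v_0,v_8] + [v_0,v_4].
The 30×20 boundary matrix has rank 20 and Smith normal form diag(1,1,1,1,1,1,1,1,1,1,1,1,1,1,1,1,1,1,1,2).

Computing H_k = (kernel of ∂_k) / (image of ∂_{k+1}):

  H_2: rank ker ∂_2 − rank ∂_3 = (20 − 20) − 0 = 0, and there is no ∂_3, so H_2 = 0.

(K is a triangulation of the Klein bottle.)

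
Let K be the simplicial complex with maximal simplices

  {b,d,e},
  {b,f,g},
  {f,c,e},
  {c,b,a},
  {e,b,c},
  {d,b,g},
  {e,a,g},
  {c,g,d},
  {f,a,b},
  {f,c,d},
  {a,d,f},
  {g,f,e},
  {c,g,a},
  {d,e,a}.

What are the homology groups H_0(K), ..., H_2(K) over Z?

H_0 = Z,  H_1 = Z^2,  H_2 = Z.

Order the vertices as a < b < c < d < e < f < g. Listing each simplex with vertices in this order, K has dimension 2 with simplices:

  0-simplices (7): a, b, c, d, e, f, g
  1-simplices (21): ab, ac, ad, ae, af, ag, bc, bd, be, bf, bg, cd, ce, cf, cg, de, df, dg, ef, eg, fg
  2-simplices (14): abc, abf, acg, ade, adf, aeg, bce, bde, bdg, bfg, cdf, cdg, cef, efg

giving chain groups C_0 ≅ Z^7, C_1 ≅ Z^21, C_2 ≅ Z^14.

The boundary map ∂_1: C_1 → C_0 maps an edge to its endpoints' difference, ∂[p,q] = q − p.
The resulting 7×21 matrix has rank 6, and its Smith normal form has invariant factors (1,1,1,1,1,1).

The boundary map ∂_2: C_2 → C_1 acts by ∂[p,q,r] = [q,r] − [p,r] + [p,q]. For instance
  ∂bde = de − be + bd,
  ∂acg = cg − ag + ac.
As a 21×14 matrix over Z this has rank 13, with invariant factors (1,1,1,1,1,1,1,1,1,1,1,1,1).

From H_k ≅ ker(∂_k) / im(∂_{k+1}) we obtain:

  H_0: rank C_0 − rank ∂_1 = 7 − 6 = 1, and the invariant factors of ∂_1 are all 1, so H_0 = Z.
  H_1: rank ker ∂_1 − rank ∂_2 = (21 − 6) − 13 = 2, and the invariant factors of ∂_2 are all 1, so H_1 = Z^2.
  H_2: rank ker ∂_2 − rank ∂_3 = (14 − 13) − 0 = 1, and there is no ∂_3, so H_2 = Z.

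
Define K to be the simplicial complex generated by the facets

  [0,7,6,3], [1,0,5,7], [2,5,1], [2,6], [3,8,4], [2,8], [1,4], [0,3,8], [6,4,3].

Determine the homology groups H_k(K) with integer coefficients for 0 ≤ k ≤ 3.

H_0 = Z,  H_1 = Z^3,  H_2 = 0,  H_3 = 0.

We work with the vertex ordering 0 < 1 < 2 < 3 < 4 < 5 < 6 < 7 < 8. The simplices of K, each written with vertices in increasing order, are:

  0-simplices (9): [0], [1], [2], [3], [4], [5], [6], [7], [8]
  1-simplices (21): [0,1], [0,3], [0,5], [0,6], [0,7], [0,8], [1,2], [1,4], [1,5], [1,7], [2,5], [2,6], [2,8], [3,4], [3,6], [3,7], [3,8], [4,6], [4,8], [5,7], [6,7]
  2-simplices (12): [0,1,5], [0,1,7], [0,3,6], [0,3,7], [0,3,8], [0,5,7], [0,6,7], [1,2,5], [1,5,7], [3,4,6], [3,4,8], [3,6,7]
  3-simplices (2): [0,1,5,7], [0,3,6,7]

so the chain groups are C_0 ≅ Z^9, C_1 ≅ Z^21, C_2 ≅ Z^12, C_3 ≅ Z^2.

The boundary map ∂_1: C_1 → C_0 sends each edge [p,q] (with p < q) to q − p. For instance
  ∂[0,6] = [6] − [0].
This gives a 9×21 integer matrix of rank 8; reducing to Smith normal form yields diagonal entries (1,1,1,1,1,1,1,1).

Boundary ∂_2: C_2 → C_1 acts by ∂[p,q,r] = [q,r] − [p,r] + [p,q]. For instance
  ∂[0,1,7] = [1,7] − [0,7] + [0,1],
  ∂[3,4,6] = [4,6] − [3,6] + [3,4].
The 21×12 boundary matrix has rank 10 and Smith normal form diag(1,1,1,1,1,1,1,1,1,1).

The boundary map ∂_3: C_3 → C_2 sends each 3-simplex σ to the alternating sum Σ_i (−1)^i (σ with its i-th vertex removed). For instance
  ∂[0,1,5,7] = [1,5,7] − [0,5,7] + [0,1,7] − [0,1,5],
  ∂[0,3,6,7] = [3,6,7] − [0,6,7] + [0,3,7] − [0,3,6].
As a 12×2 matrix over Z this has rank 2, with invariant factors (1,1).

Computing H_k = (kernel of ∂_k) / (image of ∂_{k+1}):

  H_0: rank C_0 − rank ∂_1 = 9 − 8 = 1, and the invariant factors of ∂_1 are all 1, so H_0 ≅ Z.
  H_1: rank ker ∂_1 − rank ∂_2 = (21 − 8) − 10 = 3, and the invariant factors of ∂_2 are all 1, so H_1 ≅ Z^3.
  H_2: rank ker ∂_2 − rank ∂_3 = (12 − 10) − 2 = 0, and the invariant factors of ∂_3 are all 1, so H_2 ≅ 0.
  H_3: rank ker ∂_3 − rank ∂_4 = (2 − 2) − 0 = 0, and there is no ∂_4, so H_3 ≅ 0.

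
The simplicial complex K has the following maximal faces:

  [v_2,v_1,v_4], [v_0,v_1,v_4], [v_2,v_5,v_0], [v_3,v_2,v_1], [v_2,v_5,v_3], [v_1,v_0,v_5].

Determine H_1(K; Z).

H_1 ≅ Z.

Take the total order v_0 < v_1 < v_2 < v_3 < v_4 < v_5 on the vertex set. Then K (dimension 2) consists of the simplices:

  0-simplices (6): [v_0], [v_1], [v_2], [v_3], [v_4], [v_5]
  1-simplices (12): [v_0,v_1], [v_0,v_2], [v_0,v_4], [v_0,v_5], [v_1,v_2], [v_1,v_3], [v_1,v_4], [v_1,v_5], [v_2,v_3], [v_2,v_4], [v_2,v_5], [v_3,v_5]
  2-simplices (6): [v_0,v_1,v_4], [v_0,v_1,v_5], [v_0,v_2,v_5], [v_1,v_2,v_3], [v_1,v_2,v_4], [v_2,v_3,v_5]

so the chain groups are C_0 ≅ Z^6, C_1 ≅ Z^12, C_2 ≅ Z^6.

The boundary map ∂_1: C_1 → C_0 is given by ∂[p,q] = [q] − [p].
The 6×12 boundary matrix has rank 5 and Smith normal form diag(1,1,1,1,1).

∂_2: C_2 → C_1 sends each 2-simplex [p,q,r] to [q,r] − [p,r] + [p,q]. For instance
  ∂[v_0,v_2,v_5] = [v_2,v_5] − [v_0,v_5] + [v_0,v_2],
  ∂[v_0,v_1,v_4] = [v_1,v_4] − [v_0,v_4] + [v_0,v_1].
The 12×6 boundary matrix has rank 6 and Smith normal form diag(1,1,1,1,1,1).

Reading off H_k = ker ∂_k / im ∂_{k+1}:

  H_1: rank ker ∂_1 − rank ∂_2 = (12 − 5) − 6 = 1, and the invariant factors of ∂_2 are all 1, so H_1 = Z.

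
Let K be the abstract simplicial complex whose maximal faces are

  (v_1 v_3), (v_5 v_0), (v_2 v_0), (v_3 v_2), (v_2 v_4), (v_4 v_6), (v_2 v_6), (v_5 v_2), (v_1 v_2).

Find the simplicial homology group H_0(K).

H_0 ≅ Z.

Order the vertices as v_0 < v_1 < v_2 < v_3 < v_4 < v_5 < v_6. Listing each simplex with vertices in this order, K has dimension 1 with simplices:

  0-simplices (7): [v_0], [v_1], [v_2], [v_3], [v_4], [v_5], [v_6]
  1-simplices (9): [v_0,v_2], [v_0,v_5], [v_1,v_2], [v_1,v_3], [v_2,v_3], [v_2,v_4], [v_2,v_5], [v_2,v_6], [v_4,v_6]

Hence C_0 ≅ Z^7, C_1 ≅ Z^9.

∂_1: C_1 → C_0 maps an edge to its endpoints' difference, ∂[p,q] = q − p. For instance
  ∂[v_1,v_2] = [v_2] − [v_1].
The resulting 7×9 matrix has rank 6, and its Smith normal form has invariant factors (1,1,1,1,1,1).

Reading off H_k = ker ∂_k / im ∂_{k+1}:

  H_0: rank C_0 − rank ∂_1 = 7 − 6 = 1, and the invariant factors of ∂_1 are all 1, so H_0 ≅ Z.

(K is a triangulation of a wedge of 3 circles.)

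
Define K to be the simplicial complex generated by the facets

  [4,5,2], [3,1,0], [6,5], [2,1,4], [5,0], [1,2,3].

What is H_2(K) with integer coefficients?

Take the total order 0 < 1 < 2 < 3 < 4 < 5 < 6 on the vertex set. Then K (dimension 2) consists of the simplices:

  0-simplices (7): [0], [1], [2], [3], [4], [5], [6]
  1-simplices (11): [0,1], [0,3], [0,5], [1,2], [1,3], [1,4], [2,3], [2,4], [2,5], [4,5], [5,6]
  2-simplices (4): [0,1,3], [1,2,3], [1,2,4], [2,4,5]

giving chain groups C_0 ≅ Z^7, C_1 ≅ Z^11, C_2 ≅ Z^4.

∂_1: C_1 → C_0 is given by ∂[p,q] = [q] − [p].
As a 7×11 matrix over Z this has rank 6, with invariant factors (1,1,1,1,1,1).

The boundary map ∂_2: C_2 → C_1 sends each 2-simplex [p,q,r] to [q,r] − [p,r] + [p,q]. For instance
  ∂[1,2,3] = [2,3] − [1,3] + [1,2],
  ∂[0,1,3] = [1,3] − [0,3] + [0,1].
The 11×4 boundary matrix has rank 4 and Smith normal form diag(1,1,1,1).

Now H_k = ker ∂_k / im ∂_{k+1}, so:

  H_2: rank ker ∂_2 − rank ∂_3 = (4 − 4) − 0 = 0, and there is no ∂_3, so H_2 = 0.

H_2 ≅ 0.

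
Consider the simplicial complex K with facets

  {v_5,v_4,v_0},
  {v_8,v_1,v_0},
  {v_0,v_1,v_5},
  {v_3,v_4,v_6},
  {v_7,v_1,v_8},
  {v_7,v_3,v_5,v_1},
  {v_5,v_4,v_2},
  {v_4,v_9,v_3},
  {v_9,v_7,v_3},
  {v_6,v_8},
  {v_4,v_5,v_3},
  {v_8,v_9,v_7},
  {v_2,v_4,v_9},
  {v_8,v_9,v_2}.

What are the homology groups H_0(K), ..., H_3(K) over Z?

Order the vertices as v_0 < v_1 < v_2 < v_3 < v_4 < v_5 < v_6 < v_7 < v_8 < v_9. Listing each simplex with vertices in this order, K has dimension 3 with simplices:

  0-simplices (10): [v_0], [v_1], [v_2], [v_3], [v_4], [v_5], [v_6], [v_7], [v_8], [v_9]
  1-simplices (25): (25 of them)
  2-simplices (16): (16 of them)
  3-simplices (1): [v_1,v_3,v_5,v_7]

so the chain groups are C_0 ≅ Z^10, C_1 ≅ Z^25, C_2 ≅ Z^16, C_3 ≅ Z^1.

∂_1: C_1 → C_0 maps an edge to its endpoints' difference, ∂[p,q] = q − p. For instance
  ∂[v_4,v_5] = [v_5] − [v_4].
This gives a 10×25 integer matrix of rank 9; reducing to Smith normal form yields diagonal entries (1,1,1,1,1,1,1,1,1).

Boundary ∂_2: C_2 → C_1 sends each 2-simplex [p,q,r] to [q,r] − [p,r] + [p,q]. For instance
  ∂[v_1,v_5,v_7] = [v_5,v_7] − [v_1,v_7] + [v_1,v_5],
  ∂[v_1,v_3,v_7] = [v_3,v_7] − [v_1,v_7] + [v_1,v_3].
As a 25×16 matrix over Z this has rank 15, with invariant factors (1,1,1,1,1,1,1,1,1,1,1,1,1,1,1).

Boundary ∂_3: C_3 → C_2 sends each 3-simplex σ to the alternating sum Σ_i (−1)^i (σ with its i-th vertex removed). For instance
  ∂[v_1,v_3,v_5,v_7] = [v_3,v_5,v_7] − [v_1,v_5,v_7] + [v_1,v_3,v_7] − [v_1,v_3,v_5].
The 16×1 boundary matrix has rank 1 and Smith normal form diag(1).

Now H_k = ker ∂_k / im ∂_{k+1}, so:

  H_0: rank C_0 − rank ∂_1 = 10 − 9 = 1, and the invariant factors of ∂_1 are all 1, so H_0 = Z.
  H_1: rank ker ∂_1 − rank ∂_2 = (25 − 9) − 15 = 1, and the invariant factors of ∂_2 are all 1, so H_1 = Z.
  H_2: rank ker ∂_2 − rank ∂_3 = (16 − 15) − 1 = 0, and the invariant factors of ∂_3 are all 1, so H_2 = 0.
  H_3: rank ker ∂_3 − rank ∂_4 = (1 − 1) − 0 = 0, and there is no ∂_4, so H_3 = 0.

As a check, the Euler characteristic is 10 − 25 + 16 − 1 = 0, which agrees with 1 − 1 + 0 − 0 = 0.

H_0 ≅ Z,  H_1 ≅ Z,  H_2 = 0,  H_3 = 0.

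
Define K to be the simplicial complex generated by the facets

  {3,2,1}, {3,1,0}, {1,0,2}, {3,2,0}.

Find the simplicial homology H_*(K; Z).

H_0 ≅ Z,  H_1 = 0,  H_2 ≅ Z.

Fix the vertex order 0 < 1 < 2 < 3 and write every simplex with vertices in increasing order. Then dim K = 2 and the simplices of K are:

  0-simplices (4): [0], [1], [2], [3]
  1-simplices (6): [0,1], [0,2], [0,3], [1,2], [1,3], [2,3]
  2-simplices (4): [0,1,2], [0,1,3], [0,2,3], [1,2,3]

so the chain groups are C_0 ≅ Z^4, C_1 ≅ Z^6, C_2 ≅ Z^4.

Boundary ∂_1: C_1 → C_0 sends each edge [p,q] (with p < q) to q − p. For instance
  ∂[0,2] = [2] − [0].
The 4×6 boundary matrix has rank 3 and Smith normal form diag(1,1,1).

∂_2: C_2 → C_1 sends each 2-simplex [p,q,r] to [q,r] − [p,r] + [p,q]. For instance
  ∂[0,1,2] = [1,2] − [0,2] + [0,1],
  ∂[0,1,3] = [1,3] − [0,3] + [0,1].
This gives a 6×4 integer matrix of rank 3; reducing to Smith normal form yields diagonal entries (1,1,1).

Reading off H_k = ker ∂_k / im ∂_{k+1}:

  H_0: rank C_0 − rank ∂_1 = 4 − 3 = 1, and the invariant factors of ∂_1 are all 1, so H_0 ≅ Z.
  H_1: rank ker ∂_1 − rank ∂_2 = (6 − 3) − 3 = 0, and the invariant factors of ∂_2 are all 1, so H_1 ≅ 0.
  H_2: rank ker ∂_2 − rank ∂_3 = (4 − 3) − 0 = 1, and there is no ∂_3, so H_2 ≅ Z.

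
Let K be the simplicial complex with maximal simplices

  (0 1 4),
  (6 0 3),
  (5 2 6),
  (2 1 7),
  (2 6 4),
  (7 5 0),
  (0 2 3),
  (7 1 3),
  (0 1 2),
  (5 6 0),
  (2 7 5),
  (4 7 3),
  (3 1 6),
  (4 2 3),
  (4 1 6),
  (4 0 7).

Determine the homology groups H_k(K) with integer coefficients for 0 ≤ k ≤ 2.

We work with the vertex ordering 0 < 1 < 2 < 3 < 4 < 5 < 6 < 7. The simplices of K, each written with vertices in increasing order, are:

  0-simplices (8): [0], [1], [2], [3], [4], [5], [6], [7]
  1-simplices (24): (24 of them)
  2-simplices (16): [0,1,2], [0,1,4], [0,2,3], [0,3,6], [0,4,7], [0,5,6], [0,5,7], [1,2,7], [1,3,6], [1,3,7], [1,4,6], [2,3,4], [2,4,6], [2,5,6], [2,5,7], [3,4,7]

so the chain groups are C_0 ≅ Z^8, C_1 ≅ Z^24, C_2 ≅ Z^16.

The boundary map ∂_1: C_1 → C_0 is given by ∂[p,q] = [q] − [p].
The 8×24 boundary matrix has rank 7 and Smith normal form diag(1,1,1,1,1,1,1).

Boundary ∂_2: C_2 → C_1 acts by ∂[p,q,r] = [q,r] − [p,r] + [p,q]. For instance
  ∂[1,4,6] = [4,6] − [1,6] + [1,4],
  ∂[0,1,4] = [1,4] − [0,4] + [0,1].
As a 24×16 matrix over Z this has rank 15, with invariant factors (1,1,1,1,1,1,1,1,1,1,1,1,1,1,1).

Computing H_k = (kernel of ∂_k) / (image of ∂_{k+1}):

  H_0: rank C_0 − rank ∂_1 = 8 − 7 = 1, and the invariant factors of ∂_1 are all 1, so H_0 = Z.
  H_1: rank ker ∂_1 − rank ∂_2 = (24 − 7) − 15 = 2, and the invariant factors of ∂_2 are all 1, so H_1 = Z^2.
  H_2: rank ker ∂_2 − rank ∂_3 = (16 − 15) − 0 = 1, and there is no ∂_3, so H_2 = Z.

H_0 ≅ Z,  H_1 ≅ Z^2,  H_2 ≅ Z.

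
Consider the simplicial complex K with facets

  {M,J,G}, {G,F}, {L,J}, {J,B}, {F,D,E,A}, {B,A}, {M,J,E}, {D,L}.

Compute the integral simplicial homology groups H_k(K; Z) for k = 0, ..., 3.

We work with the vertex ordering A < B < D < E < F < G < J < L < M. The simplices of K, each written with vertices in increasing order, are:

  0-simplices (9): A, B, D, E, F, G, J, L, M
  1-simplices (16): AB, AD, AE, AF, BJ, DE, DF, DL, EF, EJ, EM, FG, GJ, GM, JL, JM
  2-simplices (6): ADE, ADF, AEF, DEF, EJM, GJM
  3-simplices (1): ADEF

so the chain groups are C_0 ≅ Z^9, C_1 ≅ Z^16, C_2 ≅ Z^6, C_3 ≅ Z^1.

The boundary map ∂_1: C_1 → C_0 is given by ∂[p,q] = [q] − [p]. For instance
  ∂JL = L − J.
This gives a 9×16 integer matrix of rank 8; reducing to Smith normal form yields diagonal entries (1,1,1,1,1,1,1,1).

Boundary ∂_2: C_2 → C_1 sends each 2-simplex [p,q,r] to [q,r] − [p,r] + [p,q]. For instance
  ∂AEF = EF − AF + AE,
  ∂EJM = JM − EM + EJ.
The 16×6 boundary matrix has rank 5 and Smith normal form diag(1,1,1,1,1).

Boundary ∂_3: C_3 → C_2 sends each 3-simplex σ to the alternating sum Σ_i (−1)^i (σ with its i-th vertex removed). For instance
  ∂ADEF = DEF − AEF + ADF − ADE.
As a 6×1 matrix over Z this has rank 1, with invariant factors (1).

Computing H_k = (kernel of ∂_k) / (image of ∂_{k+1}):

  H_0: rank C_0 − rank ∂_1 = 9 − 8 = 1, and the invariant factors of ∂_1 are all 1, so H_0 ≅ Z.
  H_1: rank ker ∂_1 − rank ∂_2 = (16 − 8) − 5 = 3, and the invariant factors of ∂_2 are all 1, so H_1 ≅ Z^3.
  H_2: rank ker ∂_2 − rank ∂_3 = (6 − 5) − 1 = 0, and the invariant factors of ∂_3 are all 1, so H_2 ≅ 0.
  H_3: rank ker ∂_3 − rank ∂_4 = (1 − 1) − 0 = 0, and there is no ∂_4, so H_3 ≅ 0.

As a check, the Euler characteristic is 9 − 16 + 6 − 1 = -2, which agrees with 1 − 3 + 0 − 0 = -2.

H_0 = Z,  H_1 = Z^3,  H_2 = 0,  H_3 = 0.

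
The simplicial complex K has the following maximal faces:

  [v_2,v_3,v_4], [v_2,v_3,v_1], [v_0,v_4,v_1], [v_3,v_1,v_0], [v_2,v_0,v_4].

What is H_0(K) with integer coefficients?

H_0 ≅ Z.

We work with the vertex ordering v_0 < v_1 < v_2 < v_3 < v_4. The simplices of K, each written with vertices in increasing order, are:

  0-simplices (5): [v_0], [v_1], [v_2], [v_3], [v_4]
  1-simplices (10): [v_0,v_1], [v_0,v_2], [v_0,v_3], [v_0,v_4], [v_1,v_2], [v_1,v_3], [v_1,v_4], [v_2,v_3], [v_2,v_4], [v_3,v_4]
  2-simplices (5): [v_0,v_1,v_3], [v_0,v_1,v_4], [v_0,v_2,v_4], [v_1,v_2,v_3], [v_2,v_3,v_4]

so the chain groups are C_0 ≅ Z^5, C_1 ≅ Z^10, C_2 ≅ Z^5.

Boundary ∂_1: C_1 → C_0 sends each edge [p,q] (with p < q) to q − p.
The resulting 5×10 matrix has rank 4, and its Smith normal form has invariant factors (1,1,1,1).

The boundary map ∂_2: C_2 → C_1 acts by ∂[p,q,r] = [q,r] − [p,r] + [p,q]. For instance
  ∂[v_0,v_1,v_4] = [v_1,v_4] − [v_0,v_4] + [v_0,v_1],
  ∂[v_0,v_2,v_4] = [v_2,v_4] − [v_0,v_4] + [v_0,v_2].
This gives a 10×5 integer matrix of rank 5; reducing to Smith normal form yields diagonal entries (1,1,1,1,1).

From H_k ≅ ker(∂_k) / im(∂_{k+1}) we obtain:

  H_0: rank C_0 − rank ∂_1 = 5 − 4 = 1, and the invariant factors of ∂_1 are all 1, so H_0 ≅ Z.

(K is a triangulation of the Möbius band.)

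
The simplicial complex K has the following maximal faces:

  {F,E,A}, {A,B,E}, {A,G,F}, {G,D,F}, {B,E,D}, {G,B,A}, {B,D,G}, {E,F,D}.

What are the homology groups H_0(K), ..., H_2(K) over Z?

Take the total order A < B < D < E < F < G on the vertex set. Then K (dimension 2) consists of the simplices:

  0-simplices (6): A, B, D, E, F, G
  1-simplices (12): AB, AE, AF, AG, BD, BE, BG, DE, DF, DG, EF, FG
  2-simplices (8): ABE, ABG, AEF, AFG, BDE, BDG, DEF, DFG

giving chain groups C_0 ≅ Z^6, C_1 ≅ Z^12, C_2 ≅ Z^8.

Boundary ∂_1: C_1 → C_0 is given by ∂[p,q] = [q] − [p]. For instance
  ∂AE = E − A.
As a 6×12 matrix over Z this has rank 5, with invariant factors (1,1,1,1,1).

∂_2: C_2 → C_1 acts by ∂[p,q,r] = [q,r] − [p,r] + [p,q]. For instance
  ∂BDE = DE − BE + BD,
  ∂BDG = DG − BG + BD.
As a 12×8 matrix over Z this has rank 7, with invariant factors (1,1,1,1,1,1,1).

Now H_k = ker ∂_k / im ∂_{k+1}, so:

  H_0: rank C_0 − rank ∂_1 = 6 − 5 = 1, and the invariant factors of ∂_1 are all 1, so H_0 ≅ Z.
  H_1: rank ker ∂_1 − rank ∂_2 = (12 − 5) − 7 = 0, and the invariant factors of ∂_2 are all 1, so H_1 ≅ 0.
  H_2: rank ker ∂_2 − rank ∂_3 = (8 − 7) − 0 = 1, and there is no ∂_3, so H_2 ≅ Z.

H_0 = Z,  H_1 = 0,  H_2 = Z.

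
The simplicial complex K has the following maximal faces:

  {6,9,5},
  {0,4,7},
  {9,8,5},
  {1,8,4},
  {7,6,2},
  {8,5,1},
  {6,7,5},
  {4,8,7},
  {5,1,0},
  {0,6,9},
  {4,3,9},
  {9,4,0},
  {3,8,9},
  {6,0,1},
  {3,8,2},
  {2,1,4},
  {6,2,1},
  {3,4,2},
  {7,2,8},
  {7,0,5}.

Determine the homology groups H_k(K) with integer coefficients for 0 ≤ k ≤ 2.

K has 10 vertices, 30 edges, 20 triangles.
rank ∂_0 = 0, rank ∂_1 = 9 ⇒ b_0 = 10 − 0 − 9 = 1; all invariant factors of ∂_1 are 1 so no torsion. So H_0 = Z.
rank ∂_1 = 9, rank ∂_2 = 20 ⇒ b_1 = 30 − 9 − 20 = 1; ∂_2 has invariant factor(s) [2] giving torsion. So H_1 = Z ⊕ Z/2.
rank ∂_2 = 20, rank ∂_3 = 0 ⇒ b_2 = 20 − 20 − 0 = 0. So H_2 = 0.

H_0 ≅ Z,  H_1 ≅ Z ⊕ Z/2,  H_2 = 0.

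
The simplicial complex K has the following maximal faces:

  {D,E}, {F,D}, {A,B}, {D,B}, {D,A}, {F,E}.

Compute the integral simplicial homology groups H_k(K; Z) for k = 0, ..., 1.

Take the total order A < B < D < E < F on the vertex set. Then K (dimension 1) consists of the simplices:

  0-simplices (5): A, B, D, E, F
  1-simplices (6): AB, AD, BD, DE, DF, EF

so the chain groups are C_0 ≅ Z^5, C_1 ≅ Z^6.

∂_1: C_1 → C_0 is given by ∂[p,q] = [q] − [p].
The resulting 5×6 matrix has rank 4, and its Smith normal form has invariant factors (1,1,1,1).

Reading off H_k = ker ∂_k / im ∂_{k+1}:

  H_0: rank C_0 − rank ∂_1 = 5 − 4 = 1, and the invariant factors of ∂_1 are all 1, so H_0 = Z.
  H_1: rank ker ∂_1 − rank ∂_2 = (6 − 4) − 0 = 2, and there is no ∂_2, so H_1 = Z^2.

As a check, the Euler characteristic is 5 − 6 = -1, which agrees with 1 − 2 = -1.

H_0 ≅ Z,  H_1 ≅ Z^2.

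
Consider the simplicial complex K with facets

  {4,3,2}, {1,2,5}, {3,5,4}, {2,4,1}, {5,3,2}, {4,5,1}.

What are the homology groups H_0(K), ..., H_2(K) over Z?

H_0 = Z,  H_1 = 0,  H_2 = Z.

We work with the vertex ordering 1 < 2 < 3 < 4 < 5. The simplices of K, each written with vertices in increasing order, are:

  0-simplices (5): [1], [2], [3], [4], [5]
  1-simplices (9): [1,2], [1,4], [1,5], [2,3], [2,4], [2,5], [3,4], [3,5], [4,5]
  2-simplices (6): [1,2,4], [1,2,5], [1,4,5], [2,3,4], [2,3,5], [3,4,5]

Hence C_0 ≅ Z^5, C_1 ≅ Z^9, C_2 ≅ Z^6.

Boundary ∂_1: C_1 → C_0 sends each edge [p,q] (with p < q) to q − p. For instance
  ∂[1,5] = [5] − [1].
The resulting 5×9 matrix has rank 4, and its Smith normal form has invariant factors (1,1,1,1).

The boundary map ∂_2: C_2 → C_1 maps a triangle to the signed sum of its edges. For instance
  ∂[1,2,4] = [2,4] − [1,4] + [1,2],
  ∂[1,2,5] = [2,5] − [1,5] + [1,2].
As a 9×6 matrix over Z this has rank 5, with invariant factors (1,1,1,1,1).

Now H_k = ker ∂_k / im ∂_{k+1}, so:

  H_0: rank C_0 − rank ∂_1 = 5 − 4 = 1, and the invariant factors of ∂_1 are all 1, so H_0 ≅ Z.
  H_1: rank ker ∂_1 − rank ∂_2 = (9 − 4) − 5 = 0, and the invariant factors of ∂_2 are all 1, so H_1 ≅ 0.
  H_2: rank ker ∂_2 − rank ∂_3 = (6 − 5) − 0 = 1, and there is no ∂_3, so H_2 ≅ Z.

As a check, the Euler characteristic is 5 − 9 + 6 = 2, which agrees with 1 − 0 + 1 = 2.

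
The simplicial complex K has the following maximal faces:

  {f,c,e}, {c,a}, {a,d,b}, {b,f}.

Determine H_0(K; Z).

Order the vertices as a < b < c < d < e < f. Listing each simplex with vertices in this order, K has dimension 2 with simplices:

  0-simplices (6): a, b, c, d, e, f
  1-simplices (8): ab, ac, ad, bd, bf, ce, cf, ef
  2-simplices (2): abd, cef

Hence C_0 ≅ Z^6, C_1 ≅ Z^8, C_2 ≅ Z^2.

Boundary ∂_1: C_1 → C_0 sends each edge [p,q] (with p < q) to q − p. For instance
  ∂cf = f − c.
The resulting 6×8 matrix has rank 5, and its Smith normal form has invariant factors (1,1,1,1,1).

∂_2: C_2 → C_1 sends each 2-simplex [p,q,r] to [q,r] − [p,r] + [p,q]. For instance
  ∂cef = ef − cf + ce,
  ∂abd = bd − ad + ab.
This gives a 8×2 integer matrix of rank 2; reducing to Smith normal form yields diagonal entries (1,1).

Computing H_k = (kernel of ∂_k) / (image of ∂_{k+1}):

  H_0: rank C_0 − rank ∂_1 = 6 − 5 = 1, and the invariant factors of ∂_1 are all 1, so H_0 = Z.

H_0 ≅ Z.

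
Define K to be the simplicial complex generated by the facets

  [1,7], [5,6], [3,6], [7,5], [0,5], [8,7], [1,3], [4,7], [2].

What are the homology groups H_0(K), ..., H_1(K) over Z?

H_0 = Z^2,  H_1 = Z.

We work with the vertex ordering 0 < 1 < 2 < 3 < 4 < 5 < 6 < 7 < 8. The simplices of K, each written with vertices in increasing order, are:

  0-simplices (9): [0], [1], [2], [3], [4], [5], [6], [7], [8]
  1-simplices (8): [0,5], [1,3], [1,7], [3,6], [4,7], [5,6], [5,7], [7,8]

Hence C_0 ≅ Z^9, C_1 ≅ Z^8.

The boundary map ∂_1: C_1 → C_0 is given by ∂[p,q] = [q] − [p]. For instance
  ∂[1,3] = [3] − [1].
As a 9×8 matrix over Z this has rank 7, with invariant factors (1,1,1,1,1,1,1).

Reading off H_k = ker ∂_k / im ∂_{k+1}:

  H_0: rank C_0 − rank ∂_1 = 9 − 7 = 2, and the invariant factors of ∂_1 are all 1, so H_0 ≅ Z^2.
  H_1: rank ker ∂_1 − rank ∂_2 = (8 − 7) − 0 = 1, and there is no ∂_2, so H_1 ≅ Z.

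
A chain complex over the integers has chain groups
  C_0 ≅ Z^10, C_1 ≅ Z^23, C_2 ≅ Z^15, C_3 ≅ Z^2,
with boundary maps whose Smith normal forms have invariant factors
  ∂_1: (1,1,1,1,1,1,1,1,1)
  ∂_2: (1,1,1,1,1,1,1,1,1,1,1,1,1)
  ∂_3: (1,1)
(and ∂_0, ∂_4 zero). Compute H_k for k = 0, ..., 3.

H_0 ≅ Z,  H_1 ≅ Z,  H_2 = 0,  H_3 = 0.

H_0: b_0 = 10 − 0 − 9 = 1; torsion from ∂_1 factors > 1: none. So H_0 ≅ Z.
H_1: b_1 = 23 − 9 − 13 = 1; torsion from ∂_2 factors > 1: none. So H_1 ≅ Z.
H_2: b_2 = 15 − 13 − 2 = 0; torsion from ∂_3 factors > 1: none. So H_2 ≅ 0.
H_3: b_3 = 2 − 2 − 0 = 0; torsion from ∂_4 factors > 1: none. So H_3 ≅ 0.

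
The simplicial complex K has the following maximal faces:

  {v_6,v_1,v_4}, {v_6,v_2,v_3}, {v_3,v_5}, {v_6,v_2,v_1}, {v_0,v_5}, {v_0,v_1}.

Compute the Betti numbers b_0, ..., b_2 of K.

Fix the vertex order v_0 < v_1 < v_2 < v_3 < v_4 < v_5 < v_6 and write every simplex with vertices in increasing order. Then dim K = 2 and the simplices of K are:

  0-simplices (7): [v_0], [v_1], [v_2], [v_3], [v_4], [v_5], [v_6]
  1-simplices (10): [v_0,v_1], [v_0,v_5], [v_1,v_2], [v_1,v_4], [v_1,v_6], [v_2,v_3], [v_2,v_6], [v_3,v_5], [v_3,v_6], [v_4,v_6]
  2-simplices (3): [v_1,v_2,v_6], [v_1,v_4,v_6], [v_2,v_3,v_6]

giving chain groups C_0 ≅ Z^7, C_1 ≅ Z^10, C_2 ≅ Z^3.

∂_1: C_1 → C_0 maps an edge to its endpoints' difference, ∂[p,q] = q − p. For instance
  ∂[v_1,v_2] = [v_2] − [v_1].
The 7×10 boundary matrix has rank 6 and Smith normal form diag(1,1,1,1,1,1).

The boundary map ∂_2: C_2 → C_1 acts by ∂[p,q,r] = [q,r] − [p,r] + [p,q]. For instance
  ∂[v_1,v_4,v_6] = [v_4,v_6] − [v_1,v_6] + [v_1,v_4],
  ∂[v_2,v_3,v_6] = [v_3,v_6] − [v_2,v_6] + [v_2,v_3].
The 10×3 boundary matrix has rank 3 and Smith normal form diag(1,1,1).

From H_k ≅ ker(∂_k) / im(∂_{k+1}) we obtain:

  H_0: rank C_0 − rank ∂_1 = 7 − 6 = 1, and the invariant factors of ∂_1 are all 1, so H_0 ≅ Z.
  H_1: rank ker ∂_1 − rank ∂_2 = (10 − 6) − 3 = 1, and the invariant factors of ∂_2 are all 1, so H_1 ≅ Z.
  H_2: rank ker ∂_2 − rank ∂_3 = (3 − 3) − 0 = 0, and there is no ∂_3, so H_2 ≅ 0.

As a check, the Euler characteristic is 7 − 10 + 3 = 0, which agrees with 1 − 1 + 0 = 0.

Hence the Betti numbers are b_0 = 1, b_1 = 1, b_2 = 0.

b_0 = 1, b_1 = 1, b_2 = 0.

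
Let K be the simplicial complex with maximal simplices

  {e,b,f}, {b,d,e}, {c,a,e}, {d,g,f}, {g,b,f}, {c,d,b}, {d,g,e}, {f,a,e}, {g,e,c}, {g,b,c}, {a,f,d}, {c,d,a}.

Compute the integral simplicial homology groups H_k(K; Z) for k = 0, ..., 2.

Take the total order a < b < c < d < e < f < g on the vertex set. Then K (dimension 2) consists of the simplices:

  0-simplices (7): a, b, c, d, e, f, g
  1-simplices (18): ac, ad, ae, af, bc, bd, be, bf, bg, cd, ce, cg, de, df, dg, ef, eg, fg
  2-simplices (12): acd, ace, adf, aef, bcd, bcg, bde, bef, bfg, ceg, deg, dfg

Hence C_0 ≅ Z^7, C_1 ≅ Z^18, C_2 ≅ Z^12.

Boundary ∂_1: C_1 → C_0 sends each edge [p,q] (with p < q) to q − p. For instance
  ∂bc = c − b.
As a 7×18 matrix over Z this has rank 6, with invariant factors (1,1,1,1,1,1).

Boundary ∂_2: C_2 → C_1 sends each 2-simplex [p,q,r] to [q,r] − [p,r] + [p,q]. For instance
  ∂deg = eg − dg + de,
  ∂bef = ef − bf + be.
This gives a 18×12 integer matrix of rank 12; reducing to Smith normal form yields diagonal entries (1,1,1,1,1,1,1,1,1,1,1,2).

From H_k ≅ ker(∂_k) / im(∂_{k+1}) we obtain:

  H_0: rank C_0 − rank ∂_1 = 7 − 6 = 1, and the invariant factors of ∂_1 are all 1, so H_0 ≅ Z.
  H_1: rank ker ∂_1 − rank ∂_2 = (18 − 6) − 12 = 0, and ∂_2 has invariant factor 2 > 1, so H_1 ≅ Z_2.
  H_2: rank ker ∂_2 − rank ∂_3 = (12 − 12) − 0 = 0, and there is no ∂_3, so H_2 ≅ 0.

H_0 ≅ Z,  H_1 ≅ Z_2,  H_2 = 0.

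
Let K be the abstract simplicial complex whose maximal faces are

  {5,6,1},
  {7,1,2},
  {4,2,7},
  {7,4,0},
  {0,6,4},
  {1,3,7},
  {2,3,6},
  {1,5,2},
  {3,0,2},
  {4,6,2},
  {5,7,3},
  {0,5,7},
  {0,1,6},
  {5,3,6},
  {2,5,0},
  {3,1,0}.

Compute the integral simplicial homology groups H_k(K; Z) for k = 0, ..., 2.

H_0 ≅ Z,  H_1 ≅ Z^2,  H_2 ≅ Z.

We work with the vertex ordering 0 < 1 < 2 < 3 < 4 < 5 < 6 < 7. The simplices of K, each written with vertices in increasing order, are:

  0-simplices (8): [0], [1], [2], [3], [4], [5], [6], [7]
  1-simplices (24): (24 of them)
  2-simplices (16): [0,1,3], [0,1,6], [0,2,3], [0,2,5], [0,4,6], [0,4,7], [0,5,7], [1,2,5], [1,2,7], [1,3,7], [1,5,6], [2,3,6], [2,4,6], [2,4,7], [3,5,6], [3,5,7]

giving chain groups C_0 ≅ Z^8, C_1 ≅ Z^24, C_2 ≅ Z^16.

The boundary map ∂_1: C_1 → C_0 is given by ∂[p,q] = [q] − [p].
The resulting 8×24 matrix has rank 7, and its Smith normal form has invariant factors (1,1,1,1,1,1,1).

Boundary ∂_2: C_2 → C_1 sends each 2-simplex [p,q,r] to [q,r] − [p,r] + [p,q]. For instance
  ∂[0,2,5] = [2,5] − [0,5] + [0,2],
  ∂[0,1,3] = [1,3] − [0,3] + [0,1].
The 24×16 boundary matrix has rank 15 and Smith normal form diag(1,1,1,1,1,1,1,1,1,1,1,1,1,1,1).

Now H_k = ker ∂_k / im ∂_{k+1}, so:

  H_0: rank C_0 − rank ∂_1 = 8 − 7 = 1, and the invariant factors of ∂_1 are all 1, so H_0 = Z.
  H_1: rank ker ∂_1 − rank ∂_2 = (24 − 7) − 15 = 2, and the invariant factors of ∂_2 are all 1, so H_1 = Z^2.
  H_2: rank ker ∂_2 − rank ∂_3 = (16 − 15) − 0 = 1, and there is no ∂_3, so H_2 = Z.

(K is a triangulation of the torus T^2.)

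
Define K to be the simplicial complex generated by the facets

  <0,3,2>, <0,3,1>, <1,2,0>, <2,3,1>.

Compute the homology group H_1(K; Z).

H_1 = 0.

Fix the vertex order 0 < 1 < 2 < 3 and write every simplex with vertices in increasing order. Then dim K = 2 and the simplices of K are:

  0-simplices (4): [0], [1], [2], [3]
  1-simplices (6): [0,1], [0,2], [0,3], [1,2], [1,3], [2,3]
  2-simplices (4): [0,1,2], [0,1,3], [0,2,3], [1,2,3]

giving chain groups C_0 ≅ Z^4, C_1 ≅ Z^6, C_2 ≅ Z^4.

∂_1: C_1 → C_0 sends each edge [p,q] (with p < q) to q − p. For instance
  ∂[1,3] = [3] − [1].
The 4×6 boundary matrix has rank 3 and Smith normal form diag(1,1,1).

The boundary map ∂_2: C_2 → C_1 sends each 2-simplex [p,q,r] to [q,r] − [p,r] + [p,q]. For instance
  ∂[0,2,3] = [2,3] − [0,3] + [0,2],
  ∂[1,2,3] = [2,3] − [1,3] + [1,2].
As a 6×4 matrix over Z this has rank 3, with invariant factors (1,1,1).

Computing H_k = (kernel of ∂_k) / (image of ∂_{k+1}):

  H_1: rank ker ∂_1 − rank ∂_2 = (6 − 3) − 3 = 0, and the invariant factors of ∂_2 are all 1, so H_1 = 0.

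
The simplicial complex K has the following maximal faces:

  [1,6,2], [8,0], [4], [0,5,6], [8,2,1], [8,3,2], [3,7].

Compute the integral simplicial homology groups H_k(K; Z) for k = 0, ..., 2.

Order the vertices as 0 < 1 < 2 < 3 < 4 < 5 < 6 < 7 < 8. Listing each simplex with vertices in this order, K has dimension 2 with simplices:

  0-simplices (9): [0], [1], [2], [3], [4], [5], [6], [7], [8]
  1-simplices (12): [0,5], [0,6], [0,8], [1,2], [1,6], [1,8], [2,3], [2,6], [2,8], [3,7], [3,8], [5,6]
  2-simplices (4): [0,5,6], [1,2,6], [1,2,8], [2,3,8]

so the chain groups are C_0 ≅ Z^9, C_1 ≅ Z^12, C_2 ≅ Z^4.

The boundary map ∂_1: C_1 → C_0 maps an edge to its endpoints' difference, ∂[p,q] = q − p.
This gives a 9×12 integer matrix of rank 7; reducing to Smith normal form yields diagonal entries (1,1,1,1,1,1,1).

∂_2: C_2 → C_1 maps a triangle to the signed sum of its edges. For instance
  ∂[2,3,8] = [3,8] − [2,8] + [2,3],
  ∂[1,2,8] = [2,8] − [1,8] + [1,2].
This gives a 12×4 integer matrix of rank 4; reducing to Smith normal form yields diagonal entries (1,1,1,1).

Now H_k = ker ∂_k / im ∂_{k+1}, so:

  H_0: rank C_0 − rank ∂_1 = 9 − 7 = 2, and the invariant factors of ∂_1 are all 1, so H_0 = Z^2.
  H_1: rank ker ∂_1 − rank ∂_2 = (12 − 7) − 4 = 1, and the invariant factors of ∂_2 are all 1, so H_1 = Z.
  H_2: rank ker ∂_2 − rank ∂_3 = (4 − 4) − 0 = 0, and there is no ∂_3, so H_2 = 0.

As a check, the Euler characteristic is 9 − 12 + 4 = 1, which agrees with 2 − 1 + 0 = 1.

H_0 = Z^2,  H_1 = Z,  H_2 = 0.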